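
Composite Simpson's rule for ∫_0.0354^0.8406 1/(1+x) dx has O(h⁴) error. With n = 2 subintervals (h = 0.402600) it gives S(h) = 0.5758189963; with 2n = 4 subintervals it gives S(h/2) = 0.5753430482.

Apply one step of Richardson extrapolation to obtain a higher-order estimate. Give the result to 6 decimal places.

0.575311

With r = 4 the leading error scales as h^4, so the weight is 2^4 = 16.
2^4×A(h/2) = 9.2054887712; minus A(h) gives 8.6296697749.
8.6296697749 ÷ 15 = 0.5753113183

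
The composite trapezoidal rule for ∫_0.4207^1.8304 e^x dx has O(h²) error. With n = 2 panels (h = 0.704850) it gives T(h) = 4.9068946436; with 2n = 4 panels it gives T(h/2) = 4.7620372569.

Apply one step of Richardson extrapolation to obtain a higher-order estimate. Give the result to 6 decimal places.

4.713751

Method order is 2; weight 2^2 = 4.
Top: 4(4.7620372569) − (4.9068946436) = 14.1412543840
Divide by 2^2 − 1 = 3.
Result: 4.7137514613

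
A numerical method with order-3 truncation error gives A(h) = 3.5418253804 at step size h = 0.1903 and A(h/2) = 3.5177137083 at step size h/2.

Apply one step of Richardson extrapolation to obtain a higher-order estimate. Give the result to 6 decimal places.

3.514269

Leading term ∝ h^3; use weight 8 = 2^3.
8*3.5177137083 = 28.1417096664; subtract 3.5418253804 → 24.5998842860
(8*3.5177137083 − 3.5418253804)/(8 − 1) = 3.5142691837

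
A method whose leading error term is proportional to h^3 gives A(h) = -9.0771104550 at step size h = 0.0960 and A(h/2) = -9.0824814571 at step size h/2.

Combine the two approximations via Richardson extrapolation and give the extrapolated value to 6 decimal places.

-9.083249

r = 3: numerator weight 8, denominator 7.
Weighted: (-72.6598516568) − (-9.0771104550) = -63.5827412018
Extrapolated: (-63.5827412018) / 7 = -9.0832487431
Shift from A(h/2): −0.0007672860.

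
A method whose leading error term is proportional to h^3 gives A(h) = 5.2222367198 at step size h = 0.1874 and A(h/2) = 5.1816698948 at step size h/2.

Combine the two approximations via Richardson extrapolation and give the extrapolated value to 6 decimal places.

Order 3 gives 2^r = 8 and 2^r − 1 = 7.
2^3*A(h/2) = 41.4533591584; minus A(h) gives 36.2311224386.
Denominator 8 − 1 = 7.
(8*5.1816698948 − 5.2222367198)/(8 − 1) = 5.1758746341
Correction |R − A(h/2)| = 5.795e-03; gap |A(h/2) − A(h)| = 4.057e-02.

5.175875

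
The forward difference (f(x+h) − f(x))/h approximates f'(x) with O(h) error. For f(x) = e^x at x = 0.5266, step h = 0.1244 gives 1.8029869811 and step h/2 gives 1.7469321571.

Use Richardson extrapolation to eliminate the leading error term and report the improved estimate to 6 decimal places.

With r = 1 the leading error scales as h^1, so the weight is 2^1 = 2.
Top: 2(1.7469321571) − (1.8029869811) = 1.6908773331
Denominator 2 − 1 = 1.
R = 1.6908773331/1 = 1.6908773331

1.690877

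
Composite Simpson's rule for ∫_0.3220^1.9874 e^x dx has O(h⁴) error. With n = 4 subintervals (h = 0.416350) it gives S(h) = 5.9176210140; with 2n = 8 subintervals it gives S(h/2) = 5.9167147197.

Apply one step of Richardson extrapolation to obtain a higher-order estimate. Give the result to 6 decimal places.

5.916654

With r = 4 the leading error scales as h^4, so the weight is 2^4 = 16.
16*5.9167147197 − 5.9176210140 = 88.7498145012
Extrapolated: 88.7498145012 / 15 = 5.9166543001
Gap between inputs: 9.063e-04; correction applied: −0.0000604196.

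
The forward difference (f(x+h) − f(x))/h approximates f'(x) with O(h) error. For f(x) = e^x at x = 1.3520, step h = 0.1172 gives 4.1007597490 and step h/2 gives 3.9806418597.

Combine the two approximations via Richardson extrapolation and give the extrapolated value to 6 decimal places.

3.860524

Leading term ∝ h^1; use weight 2 = 2^1.
2×3.9806418597 − 4.1007597490 = 3.8605239704
3.8605239704 ÷ 1 = 3.8605239704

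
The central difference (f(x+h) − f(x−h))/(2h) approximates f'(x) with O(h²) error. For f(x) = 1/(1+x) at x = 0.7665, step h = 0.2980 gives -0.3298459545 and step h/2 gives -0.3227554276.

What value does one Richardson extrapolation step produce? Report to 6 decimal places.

r = 2, so 2^r = 4.
Top: 4(-0.3227554276) − (-0.3298459545) = -0.9611757559
Divide by 2^2 − 1 = 3.
So the Richardson estimate is -0.3203919186.

-0.320392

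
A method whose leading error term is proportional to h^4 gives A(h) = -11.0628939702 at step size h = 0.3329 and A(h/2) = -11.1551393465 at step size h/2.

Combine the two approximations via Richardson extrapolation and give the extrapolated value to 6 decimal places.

Order 4 gives 2^r = 16 and 2^r − 1 = 15.
Numerator 16·A(h/2) − A(h) = 16·(-11.1551393465) − (-11.0628939702) = -167.4193355738
Denominator 16 − 1 = 15.
(-167.4193355738) ÷ 15 = -11.1612890383

-11.161289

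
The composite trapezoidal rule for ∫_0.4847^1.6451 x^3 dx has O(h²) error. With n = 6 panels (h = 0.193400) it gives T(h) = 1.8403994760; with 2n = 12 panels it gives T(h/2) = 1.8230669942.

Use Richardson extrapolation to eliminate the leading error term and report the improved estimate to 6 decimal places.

1.817290

Order 2 gives 2^r = 4 and 2^r − 1 = 3.
Numerator 4·A(h/2) − A(h) = 4·1.8230669942 − 1.8403994760 = 5.4518685008
Divide by 2^2 − 1 = 3.
5.4518685008 ÷ 3 = 1.8172895003
Gap between inputs: 1.733e-02; correction applied: −0.0057774939.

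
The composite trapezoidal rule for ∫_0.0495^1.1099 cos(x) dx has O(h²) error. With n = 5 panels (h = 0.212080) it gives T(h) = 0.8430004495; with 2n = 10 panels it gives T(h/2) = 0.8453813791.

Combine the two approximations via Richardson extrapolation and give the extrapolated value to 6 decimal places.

0.846175

The method has order 2: 2^2 = 4.
4×0.8453813791 − 0.8430004495 = 2.5385250669
Denominator 4 − 1 = 3.
Result: 0.8461750223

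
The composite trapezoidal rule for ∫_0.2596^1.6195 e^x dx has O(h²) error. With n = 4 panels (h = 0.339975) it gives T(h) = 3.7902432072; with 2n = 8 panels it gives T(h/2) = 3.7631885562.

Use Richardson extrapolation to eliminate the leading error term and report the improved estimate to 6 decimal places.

3.754170

Leading term ∝ h^2; use weight 4 = 2^2.
4*3.7631885562 = 15.0527542248; subtract 3.7902432072 → 11.2625110176
Extrapolated: 11.2625110176 / 3 = 3.7541703392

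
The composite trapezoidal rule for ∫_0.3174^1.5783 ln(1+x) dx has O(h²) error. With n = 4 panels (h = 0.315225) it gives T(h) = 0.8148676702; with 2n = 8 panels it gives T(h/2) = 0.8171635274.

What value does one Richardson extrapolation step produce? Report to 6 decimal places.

0.817929

r = 2: numerator weight 4, denominator 3.
4·0.8171635274 = 3.2686541096; 3.2686541096 − 0.8148676702 = 2.4537864394
R = 2.4537864394/3 = 0.8179288131
Correction |R − A(h/2)| = 7.653e-04; gap |A(h/2) − A(h)| = 2.296e-03.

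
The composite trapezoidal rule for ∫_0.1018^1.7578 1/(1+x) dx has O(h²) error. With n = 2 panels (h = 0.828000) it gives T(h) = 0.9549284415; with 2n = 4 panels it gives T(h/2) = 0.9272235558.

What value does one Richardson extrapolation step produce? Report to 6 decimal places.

0.917989

The method has order 2: 2^2 = 4.
2^2*A(h/2) = 3.7088942232; minus A(h) gives 2.7539657817.
R = 2.7539657817/3 = 0.9179885939
Gap between inputs: 2.770e-02; correction applied: −0.0092349619.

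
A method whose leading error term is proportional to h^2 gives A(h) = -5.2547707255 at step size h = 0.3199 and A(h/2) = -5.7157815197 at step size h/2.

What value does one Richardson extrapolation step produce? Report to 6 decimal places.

The method has order 2: 2^2 = 4.
2^2*A(h/2) = -22.8631260788; minus A(h) gives -17.6083553533.
(-17.6083553533) ÷ 3 = -5.8694517844

-5.869452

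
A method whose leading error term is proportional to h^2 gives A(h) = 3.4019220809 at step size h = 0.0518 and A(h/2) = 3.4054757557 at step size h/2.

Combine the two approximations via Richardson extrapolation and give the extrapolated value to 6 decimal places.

3.406660

With r = 2 the leading error scales as h^2, so the weight is 2^2 = 4.
4·3.4054757557 = 13.6219030228; subtract 3.4019220809 → 10.2199809419
Divide by 2^2 − 1 = 3.
Extrapolated: 10.2199809419 / 3 = 3.4066603140
Correction |R − A(h/2)| = 1.185e-03; gap |A(h/2) − A(h)| = 3.554e-03.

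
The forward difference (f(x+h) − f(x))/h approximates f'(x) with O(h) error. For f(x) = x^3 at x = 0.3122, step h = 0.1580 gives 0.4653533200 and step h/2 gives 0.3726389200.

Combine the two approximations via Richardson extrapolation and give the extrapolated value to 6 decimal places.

r = 1, so 2^r = 2.
Top: 2(0.3726389200) − (0.4653533200) = 0.2799245200
Divide by 2^1 − 1 = 1.
Extrapolated: 0.2799245200 / 1 = 0.2799245200
Shift from A(h/2): −0.0927144000.

0.279925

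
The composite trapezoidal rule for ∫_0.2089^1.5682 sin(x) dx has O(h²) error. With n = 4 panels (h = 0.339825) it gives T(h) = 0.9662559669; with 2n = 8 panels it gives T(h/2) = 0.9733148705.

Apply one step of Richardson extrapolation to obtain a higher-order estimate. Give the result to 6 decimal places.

0.975668

r = 2: numerator weight 4, denominator 3.
4·0.9733148705 = 3.8932594820; 3.8932594820 − 0.9662559669 = 2.9270035151
Denominator 4 − 1 = 3.
Result: 0.9756678384
Gap between inputs: 7.059e-03; correction applied: +0.0023529679.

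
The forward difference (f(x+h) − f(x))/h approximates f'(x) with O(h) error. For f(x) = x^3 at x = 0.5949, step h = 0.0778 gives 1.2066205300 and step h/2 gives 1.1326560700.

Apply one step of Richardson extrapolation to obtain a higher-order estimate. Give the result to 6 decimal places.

Order 1 gives 2^r = 2 and 2^r − 1 = 1.
2·1.1326560700 = 2.2653121400; 2.2653121400 − 1.2066205300 = 1.0586916100
R = 1.0586916100/1 = 1.0586916100
Correction |R − A(h/2)| = 7.396e-02; gap |A(h/2) − A(h)| = 7.396e-02.

1.058692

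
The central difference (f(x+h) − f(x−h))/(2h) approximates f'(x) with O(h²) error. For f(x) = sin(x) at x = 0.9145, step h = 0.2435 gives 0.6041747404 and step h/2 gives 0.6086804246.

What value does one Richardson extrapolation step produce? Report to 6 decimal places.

0.610182

The method has order 2: 2^2 = 4.
Weighted: 2.4347216984 − 0.6041747404 = 1.8305469580
1.8305469580 ÷ 3 = 0.6101823193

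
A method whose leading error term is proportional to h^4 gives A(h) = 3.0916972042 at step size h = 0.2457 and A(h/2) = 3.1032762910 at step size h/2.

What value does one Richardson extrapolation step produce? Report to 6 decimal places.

3.104048

The method has order 4: 2^4 = 16.
2^4 × A(h/2) = 49.6524206560; minus A(h) gives 46.5607234518.
Divide by 2^4 − 1 = 15.
R = 46.5607234518/15 = 3.1040482301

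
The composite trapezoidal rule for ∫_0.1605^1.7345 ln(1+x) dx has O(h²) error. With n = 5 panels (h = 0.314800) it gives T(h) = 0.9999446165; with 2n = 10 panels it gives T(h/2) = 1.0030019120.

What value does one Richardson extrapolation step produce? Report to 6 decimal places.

Order 2 gives 2^r = 4 and 2^r − 1 = 3.
4*1.0030019120 = 4.0120076480; subtract 0.9999446165 → 3.0120630315
Extrapolated: 3.0120630315 / 3 = 1.0040210105

1.004021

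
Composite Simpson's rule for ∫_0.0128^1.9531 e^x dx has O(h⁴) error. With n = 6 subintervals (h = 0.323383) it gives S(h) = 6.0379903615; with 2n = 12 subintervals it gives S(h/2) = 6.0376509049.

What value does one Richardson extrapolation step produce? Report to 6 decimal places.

Error is O(h^4); halving h shrinks it by 2^4 = 16.
Top: 16(6.0376509049) − (6.0379903615) = 90.5644241169
Extrapolated: 90.5644241169 / 15 = 6.0376282745
Correction |R − A(h/2)| = 2.263e-05; gap |A(h/2) − A(h)| = 3.395e-04.

6.037628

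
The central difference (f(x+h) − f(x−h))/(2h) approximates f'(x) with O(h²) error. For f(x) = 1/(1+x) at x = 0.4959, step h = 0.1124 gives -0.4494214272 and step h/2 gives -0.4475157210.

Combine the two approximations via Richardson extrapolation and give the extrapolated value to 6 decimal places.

-0.446880

r = 2, so 2^r = 4.
2^2*A(h/2) = -1.7900628840; minus A(h) gives -1.3406414568.
Denominator 4 − 1 = 3.
Extrapolated: (-1.3406414568) / 3 = -0.4468804856
Shift from A(h/2): +0.0006352354.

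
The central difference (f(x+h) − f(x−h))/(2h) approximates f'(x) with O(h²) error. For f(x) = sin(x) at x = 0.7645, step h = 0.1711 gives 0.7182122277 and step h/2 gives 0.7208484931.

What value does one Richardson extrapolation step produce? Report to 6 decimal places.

0.721727

Order 2 gives 2^r = 4 and 2^r − 1 = 3.
Numerator 4×A(h/2) − A(h) = 4×0.7208484931 − 0.7182122277 = 2.1651817447
Denominator 4 − 1 = 3.
So the Richardson estimate is 0.7217272482.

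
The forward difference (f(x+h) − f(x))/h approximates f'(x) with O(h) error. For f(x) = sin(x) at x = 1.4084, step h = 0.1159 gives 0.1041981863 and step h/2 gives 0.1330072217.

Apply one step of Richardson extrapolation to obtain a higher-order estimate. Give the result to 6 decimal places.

With r = 1 the leading error scales as h^1, so the weight is 2^1 = 2.
2·0.1330072217 − 0.1041981863 = 0.1618162571
0.1618162571 ÷ 1 = 0.1618162571
Correction |R − A(h/2)| = 2.881e-02; gap |A(h/2) − A(h)| = 2.881e-02.

0.161816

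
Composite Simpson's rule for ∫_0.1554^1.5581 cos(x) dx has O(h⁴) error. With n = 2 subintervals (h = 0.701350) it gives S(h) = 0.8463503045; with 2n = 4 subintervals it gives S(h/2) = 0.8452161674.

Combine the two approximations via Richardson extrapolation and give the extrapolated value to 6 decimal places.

0.845141

Order 4 gives 2^r = 16 and 2^r − 1 = 15.
A(h/2) − A(h) = 0.8452161674 − 0.8463503045 = -0.0011341371
Correction (A(h/2) − A(h))/(16 − 1) = (-0.0011341371)/15 = -0.0000756091
R = 0.8452161674 − 0.0000756091 = 0.8451405583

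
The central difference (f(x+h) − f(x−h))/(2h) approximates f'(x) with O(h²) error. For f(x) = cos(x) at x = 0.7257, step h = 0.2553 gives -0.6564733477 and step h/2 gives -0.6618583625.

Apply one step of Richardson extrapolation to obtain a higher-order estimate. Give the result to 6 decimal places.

-0.663653

With r = 2 the leading error scales as h^2, so the weight is 2^2 = 4.
Numerator 4·A(h/2) − A(h) = 4·(-0.6618583625) − (-0.6564733477) = -1.9909601023
Extrapolated: (-1.9909601023) / 3 = -0.6636533674
Shift from A(h/2): −0.0017950049.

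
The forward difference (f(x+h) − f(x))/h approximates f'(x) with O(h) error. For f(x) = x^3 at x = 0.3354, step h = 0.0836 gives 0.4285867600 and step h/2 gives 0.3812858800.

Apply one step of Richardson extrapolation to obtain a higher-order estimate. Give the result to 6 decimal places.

0.333985

Error is O(h^1); halving h shrinks it by 2^1 = 2.
Numerator 2 × A(h/2) − A(h) = 2 × 0.3812858800 − 0.4285867600 = 0.3339850000
(2 × 0.3812858800 − 0.4285867600)/(2 − 1) = 0.3339850000
Shift from A(h/2): −0.0473008800.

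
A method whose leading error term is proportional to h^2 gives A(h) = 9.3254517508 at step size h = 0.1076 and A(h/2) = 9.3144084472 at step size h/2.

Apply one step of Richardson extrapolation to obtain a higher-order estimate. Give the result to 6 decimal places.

9.310727

The method has order 2: 2^2 = 4.
Weighted: 37.2576337888 − 9.3254517508 = 27.9321820380
Denominator 4 − 1 = 3.
Extrapolated: 27.9321820380 / 3 = 9.3107273460
Shift from A(h/2): −0.0036811012.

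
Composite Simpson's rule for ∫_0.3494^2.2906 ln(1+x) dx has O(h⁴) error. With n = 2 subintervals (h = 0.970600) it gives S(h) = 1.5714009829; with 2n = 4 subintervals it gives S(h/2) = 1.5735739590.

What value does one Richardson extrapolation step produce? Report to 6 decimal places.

r = 4: numerator weight 16, denominator 15.
16·1.5735739590 = 25.1771833440; 25.1771833440 − 1.5714009829 = 23.6057823611
Denominator 16 − 1 = 15.
23.6057823611 ÷ 15 = 1.5737188241
Shift from A(h/2): +0.0001448651.

1.573719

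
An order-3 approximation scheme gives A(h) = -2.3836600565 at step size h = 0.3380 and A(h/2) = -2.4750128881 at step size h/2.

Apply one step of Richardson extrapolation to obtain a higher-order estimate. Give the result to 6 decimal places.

Leading term ∝ h^3; use weight 8 = 2^3.
Numerator 8*A(h/2) − A(h) = 8*(-2.4750128881) − (-2.3836600565) = -17.4164430483
Divide by 2^3 − 1 = 7.
(-17.4164430483) ÷ 7 = -2.4880632926
Shift from A(h/2): −0.0130504045.

-2.488063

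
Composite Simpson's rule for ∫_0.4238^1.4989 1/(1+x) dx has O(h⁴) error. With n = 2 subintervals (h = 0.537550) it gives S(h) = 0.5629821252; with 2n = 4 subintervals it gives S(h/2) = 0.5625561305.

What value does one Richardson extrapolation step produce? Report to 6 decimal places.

0.562528

Method order is 4; weight 2^4 = 16.
Weighted: 9.0008980880 − 0.5629821252 = 8.4379159628
(16*0.5625561305 − 0.5629821252)/(16 − 1) = 0.5625277309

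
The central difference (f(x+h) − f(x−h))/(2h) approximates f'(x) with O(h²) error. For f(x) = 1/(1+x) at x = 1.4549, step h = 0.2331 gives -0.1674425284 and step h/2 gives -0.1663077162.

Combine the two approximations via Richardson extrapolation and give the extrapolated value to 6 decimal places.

r = 2, so 2^r = 4.
Numerator 4×A(h/2) − A(h) = 4×(-0.1663077162) − (-0.1674425284) = -0.4977883364
Denominator 4 − 1 = 3.
(-0.4977883364) ÷ 3 = -0.1659294455

-0.165929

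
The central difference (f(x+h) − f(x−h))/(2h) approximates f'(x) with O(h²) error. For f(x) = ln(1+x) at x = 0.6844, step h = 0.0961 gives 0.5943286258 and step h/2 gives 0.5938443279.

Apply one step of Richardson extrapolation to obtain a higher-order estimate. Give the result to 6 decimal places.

0.593683

With r = 2 the leading error scales as h^2, so the weight is 2^2 = 4.
4×0.5938443279 − 0.5943286258 = 1.7810486858
Extrapolated: 1.7810486858 / 3 = 0.5936828953
Correction |R − A(h/2)| = 1.614e-04; gap |A(h/2) − A(h)| = 4.843e-04.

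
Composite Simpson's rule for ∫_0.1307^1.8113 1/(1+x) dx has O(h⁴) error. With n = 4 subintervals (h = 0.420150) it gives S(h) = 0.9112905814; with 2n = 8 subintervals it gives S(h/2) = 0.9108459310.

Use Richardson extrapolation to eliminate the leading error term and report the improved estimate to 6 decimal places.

r = 4, so 2^r = 16.
2^4 × A(h/2) = 14.5735348960; minus A(h) gives 13.6622443146.
Divide by 2^4 − 1 = 15.
So the Richardson estimate is 0.9108162876.

0.910816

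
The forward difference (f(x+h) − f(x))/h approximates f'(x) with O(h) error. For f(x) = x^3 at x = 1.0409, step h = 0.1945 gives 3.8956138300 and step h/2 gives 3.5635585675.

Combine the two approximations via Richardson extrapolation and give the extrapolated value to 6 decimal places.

The method has order 1: 2^1 = 2.
Difference of the inputs: 3.5635585675 − 3.8956138300 = -0.3320552625
Divide by 2^1 − 1 = 1: (-0.3320552625)/1 = -0.3320552625
R = A(h/2) + (A(h/2) − A(h))/1 = 3.5635585675 − 0.3320552625 = 3.2315033050

3.231503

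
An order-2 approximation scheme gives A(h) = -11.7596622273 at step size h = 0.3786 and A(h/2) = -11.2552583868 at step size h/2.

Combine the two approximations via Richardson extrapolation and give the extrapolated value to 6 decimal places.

-11.087124

r = 2: numerator weight 4, denominator 3.
Weighted: (-45.0210335472) − (-11.7596622273) = -33.2613713199
Divide by 2^2 − 1 = 3.
(4 × (-11.2552583868) − (-11.7596622273))/(4 − 1) = -11.0871237733
Shift from A(h/2): +0.1681346135.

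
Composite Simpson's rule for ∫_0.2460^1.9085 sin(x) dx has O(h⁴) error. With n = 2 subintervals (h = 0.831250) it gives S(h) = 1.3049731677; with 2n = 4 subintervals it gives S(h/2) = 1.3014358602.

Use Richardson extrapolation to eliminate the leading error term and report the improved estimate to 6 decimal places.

1.301200

Leading term ∝ h^4; use weight 16 = 2^4.
Top: 16(1.3014358602) − (1.3049731677) = 19.5180005955
Denominator 16 − 1 = 15.
19.5180005955 ÷ 15 = 1.3012000397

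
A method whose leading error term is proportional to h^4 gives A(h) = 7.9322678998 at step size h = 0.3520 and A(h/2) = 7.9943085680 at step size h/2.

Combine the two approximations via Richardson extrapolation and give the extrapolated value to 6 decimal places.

7.998445

Error is O(h^4); halving h shrinks it by 2^4 = 16.
Numerator 16 × A(h/2) − A(h) = 16 × 7.9943085680 − 7.9322678998 = 119.9766691882
119.9766691882 ÷ 15 = 7.9984446125
Gap between inputs: 6.204e-02; correction applied: +0.0041360445.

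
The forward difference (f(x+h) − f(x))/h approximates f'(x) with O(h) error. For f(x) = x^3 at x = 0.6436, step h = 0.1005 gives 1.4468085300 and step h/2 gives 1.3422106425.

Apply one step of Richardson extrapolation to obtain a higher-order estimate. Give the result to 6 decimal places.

Leading term ∝ h^1; use weight 2 = 2^1.
Weighted: 2.6844212850 − 1.4468085300 = 1.2376127550
R = 1.2376127550/1 = 1.2376127550

1.237613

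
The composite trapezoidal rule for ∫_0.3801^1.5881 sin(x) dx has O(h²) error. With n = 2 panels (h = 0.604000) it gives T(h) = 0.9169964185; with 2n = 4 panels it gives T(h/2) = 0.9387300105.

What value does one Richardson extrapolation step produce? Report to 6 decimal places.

r = 2: numerator weight 4, denominator 3.
2^2*A(h/2) = 3.7549200420; minus A(h) gives 2.8379236235.
2.8379236235 ÷ 3 = 0.9459745412

0.945975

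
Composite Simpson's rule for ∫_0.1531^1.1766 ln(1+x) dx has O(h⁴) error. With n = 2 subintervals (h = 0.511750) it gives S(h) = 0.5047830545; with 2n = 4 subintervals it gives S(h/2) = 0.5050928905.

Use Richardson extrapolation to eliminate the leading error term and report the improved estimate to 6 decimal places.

0.505114

Error is O(h^4); halving h shrinks it by 2^4 = 16.
Weighted: 8.0814862480 − 0.5047830545 = 7.5767031935
Denominator 16 − 1 = 15.
Result: 0.5051135462
Shift from A(h/2): +0.0000206557.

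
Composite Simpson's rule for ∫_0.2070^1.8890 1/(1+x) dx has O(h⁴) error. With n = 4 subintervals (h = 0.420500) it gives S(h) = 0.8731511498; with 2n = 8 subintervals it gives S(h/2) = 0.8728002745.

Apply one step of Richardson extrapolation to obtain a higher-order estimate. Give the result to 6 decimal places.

The method has order 4: 2^4 = 16.
2^4*A(h/2) = 13.9648043920; minus A(h) gives 13.0916532422.
Extrapolated: 13.0916532422 / 15 = 0.8727768828

0.872777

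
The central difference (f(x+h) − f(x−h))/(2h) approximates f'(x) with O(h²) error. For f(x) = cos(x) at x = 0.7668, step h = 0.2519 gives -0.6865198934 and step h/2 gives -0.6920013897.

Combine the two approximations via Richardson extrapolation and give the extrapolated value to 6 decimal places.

-0.693829

Leading term ∝ h^2; use weight 4 = 2^2.
Top: 4(-0.6920013897) − (-0.6865198934) = -2.0814856654
Divide by 2^2 − 1 = 3.
R = (-2.0814856654)/3 = -0.6938285551
Gap between inputs: 5.481e-03; correction applied: −0.0018271654.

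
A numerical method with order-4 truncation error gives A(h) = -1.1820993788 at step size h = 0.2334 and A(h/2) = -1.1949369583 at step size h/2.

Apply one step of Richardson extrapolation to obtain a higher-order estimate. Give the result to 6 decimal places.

-1.195793

Error is O(h^4); halving h shrinks it by 2^4 = 16.
Difference of the inputs: -1.1949369583 − (-1.1820993788) = -0.0128375795
Correction (A(h/2) − A(h))/(16 − 1) = (-0.0128375795)/15 = -0.0008558386
R = A(h/2) + (A(h/2) − A(h))/15 = -1.1949369583 − 0.0008558386 = -1.1957927969
Gap between inputs: 1.284e-02; correction applied: −0.0008558386.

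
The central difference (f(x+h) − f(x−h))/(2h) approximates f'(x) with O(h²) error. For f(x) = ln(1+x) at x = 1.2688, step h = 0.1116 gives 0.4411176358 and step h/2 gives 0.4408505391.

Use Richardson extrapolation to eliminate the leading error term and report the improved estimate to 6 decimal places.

r = 2, so 2^r = 4.
A(h/2) − A(h) = 0.4408505391 − 0.4411176358 = -0.0002670967
Correction (A(h/2) − A(h))/(4 − 1) = (-0.0002670967)/3 = -0.0000890322
R = A(h/2) + (A(h/2) − A(h))/3 = 0.4408505391 − 0.0000890322 = 0.4407615069
Gap between inputs: 2.671e-04; correction applied: −0.0000890322.

0.440762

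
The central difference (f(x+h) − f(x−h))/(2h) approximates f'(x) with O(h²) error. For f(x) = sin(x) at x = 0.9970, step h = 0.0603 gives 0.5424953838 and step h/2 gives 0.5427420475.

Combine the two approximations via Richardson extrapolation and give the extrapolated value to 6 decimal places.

r = 2: numerator weight 4, denominator 3.
4·0.5427420475 = 2.1709681900; 2.1709681900 − 0.5424953838 = 1.6284728062
(4·0.5427420475 − 0.5424953838)/(4 − 1) = 0.5428242687

0.542824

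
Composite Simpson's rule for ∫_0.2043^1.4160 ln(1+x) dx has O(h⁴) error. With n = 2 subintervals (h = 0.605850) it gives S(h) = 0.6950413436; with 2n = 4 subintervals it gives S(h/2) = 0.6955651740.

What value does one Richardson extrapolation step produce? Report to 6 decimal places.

r = 4, so 2^r = 16.
16·0.6955651740 = 11.1290427840; 11.1290427840 − 0.6950413436 = 10.4340014404
10.4340014404 ÷ 15 = 0.6956000960

0.695600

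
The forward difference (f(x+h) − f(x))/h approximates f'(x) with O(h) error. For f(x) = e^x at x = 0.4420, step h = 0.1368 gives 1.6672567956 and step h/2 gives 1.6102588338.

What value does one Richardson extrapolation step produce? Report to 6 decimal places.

1.553261

Leading term ∝ h^1; use weight 2 = 2^1.
2^1·A(h/2) = 3.2205176676; minus A(h) gives 1.5532608720.
Divide by 2^1 − 1 = 1.
So the Richardson estimate is 1.5532608720.
Correction |R − A(h/2)| = 5.700e-02; gap |A(h/2) − A(h)| = 5.700e-02.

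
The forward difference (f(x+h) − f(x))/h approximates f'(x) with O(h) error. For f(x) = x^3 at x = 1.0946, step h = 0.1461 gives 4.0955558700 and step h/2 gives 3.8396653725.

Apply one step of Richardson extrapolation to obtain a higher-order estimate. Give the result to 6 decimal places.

3.583775

Order 1 gives 2^r = 2 and 2^r − 1 = 1.
2*3.8396653725 = 7.6793307450; 7.6793307450 − 4.0955558700 = 3.5837748750
Extrapolated: 3.5837748750 / 1 = 3.5837748750
Correction |R − A(h/2)| = 2.559e-01; gap |A(h/2) − A(h)| = 2.559e-01.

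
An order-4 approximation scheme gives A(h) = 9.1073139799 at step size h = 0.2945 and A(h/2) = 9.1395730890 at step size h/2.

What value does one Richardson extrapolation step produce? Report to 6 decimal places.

r = 4: numerator weight 16, denominator 15.
Top: 16(9.1395730890) − (9.1073139799) = 137.1258554441
(16×9.1395730890 − 9.1073139799)/(16 − 1) = 9.1417236963
Gap between inputs: 3.226e-02; correction applied: +0.0021506073.

9.141724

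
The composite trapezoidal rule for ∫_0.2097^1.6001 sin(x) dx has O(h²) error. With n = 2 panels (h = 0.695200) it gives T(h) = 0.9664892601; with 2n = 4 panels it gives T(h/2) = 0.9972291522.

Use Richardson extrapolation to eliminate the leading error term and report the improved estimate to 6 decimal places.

1.007476

Order 2 gives 2^r = 4 and 2^r − 1 = 3.
2^2*A(h/2) = 3.9889166088; minus A(h) gives 3.0224273487.
Denominator 4 − 1 = 3.
Result: 1.0074757829
Shift from A(h/2): +0.0102466307.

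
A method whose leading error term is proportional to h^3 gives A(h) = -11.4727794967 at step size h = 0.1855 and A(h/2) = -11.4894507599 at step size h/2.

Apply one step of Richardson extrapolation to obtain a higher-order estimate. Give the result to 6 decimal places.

Leading term ∝ h^3; use weight 8 = 2^3.
Weighted: (-91.9156060792) − (-11.4727794967) = -80.4428265825
(8*(-11.4894507599) − (-11.4727794967))/(8 − 1) = -11.4918323689
Correction |R − A(h/2)| = 2.382e-03; gap |A(h/2) − A(h)| = 1.667e-02.

-11.491832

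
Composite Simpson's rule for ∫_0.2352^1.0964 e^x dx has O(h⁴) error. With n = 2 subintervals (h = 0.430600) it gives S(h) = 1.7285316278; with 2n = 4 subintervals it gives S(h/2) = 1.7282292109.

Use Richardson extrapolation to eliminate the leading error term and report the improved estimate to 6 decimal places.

Error is O(h^4); halving h shrinks it by 2^4 = 16.
16·1.7282292109 − 1.7285316278 = 25.9231357466
Divide by 2^4 − 1 = 15.
Result: 1.7282090498
Gap between inputs: 3.024e-04; correction applied: −0.0000201611.

1.728209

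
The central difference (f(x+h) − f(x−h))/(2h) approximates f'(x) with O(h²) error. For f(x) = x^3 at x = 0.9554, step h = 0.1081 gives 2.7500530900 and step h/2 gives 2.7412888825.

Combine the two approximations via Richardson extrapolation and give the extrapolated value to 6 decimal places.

With r = 2 the leading error scales as h^2, so the weight is 2^2 = 4.
Top: 4(2.7412888825) − (2.7500530900) = 8.2151024400
Divide by 2^2 − 1 = 3.
Extrapolated: 8.2151024400 / 3 = 2.7383674800

2.738367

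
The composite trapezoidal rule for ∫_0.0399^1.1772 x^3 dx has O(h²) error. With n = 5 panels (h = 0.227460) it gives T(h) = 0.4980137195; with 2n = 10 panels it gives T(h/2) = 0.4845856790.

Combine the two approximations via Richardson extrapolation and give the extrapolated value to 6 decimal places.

Order 2 gives 2^r = 4 and 2^r − 1 = 3.
2^2·A(h/2) = 1.9383427160; minus A(h) gives 1.4403289965.
Denominator 4 − 1 = 3.
So the Richardson estimate is 0.4801096655.

0.480110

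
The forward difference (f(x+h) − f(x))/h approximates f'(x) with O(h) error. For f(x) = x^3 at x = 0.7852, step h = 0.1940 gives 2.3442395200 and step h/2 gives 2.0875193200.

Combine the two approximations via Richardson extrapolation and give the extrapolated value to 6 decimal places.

1.830799

Method order is 1; weight 2^1 = 2.
Weighted: 4.1750386400 − 2.3442395200 = 1.8307991200
R = 1.8307991200/1 = 1.8307991200
Gap between inputs: 2.567e-01; correction applied: −0.2567202000.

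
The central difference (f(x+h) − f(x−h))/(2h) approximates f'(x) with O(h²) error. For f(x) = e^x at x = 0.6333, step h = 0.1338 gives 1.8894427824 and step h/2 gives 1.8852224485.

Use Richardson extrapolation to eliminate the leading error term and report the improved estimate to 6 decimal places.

With r = 2 the leading error scales as h^2, so the weight is 2^2 = 4.
2^2×A(h/2) = 7.5408897940; minus A(h) gives 5.6514470116.
R = 5.6514470116/3 = 1.8838156705

1.883816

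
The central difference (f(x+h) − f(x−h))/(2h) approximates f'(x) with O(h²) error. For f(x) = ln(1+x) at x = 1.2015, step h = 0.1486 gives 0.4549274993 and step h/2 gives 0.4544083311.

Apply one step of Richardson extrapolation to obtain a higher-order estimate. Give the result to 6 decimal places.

0.454235

r = 2, so 2^r = 4.
2^2·A(h/2) = 1.8176333244; minus A(h) gives 1.3627058251.
Divide by 2^2 − 1 = 3.
R = 1.3627058251/3 = 0.4542352750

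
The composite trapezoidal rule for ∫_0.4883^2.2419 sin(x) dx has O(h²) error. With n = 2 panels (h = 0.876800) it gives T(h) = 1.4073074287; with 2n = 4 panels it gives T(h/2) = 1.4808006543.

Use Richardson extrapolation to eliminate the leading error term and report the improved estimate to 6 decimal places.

1.505298

r = 2, so 2^r = 4.
Difference of the inputs: 1.4808006543 − 1.4073074287 = 0.0734932256
Correction (A(h/2) − A(h))/(4 − 1) = 0.0734932256/3 = 0.0244977419
R = A(h/2) + (A(h/2) − A(h))/3 = 1.4808006543 + 0.0244977419 = 1.5052983962
Correction |R − A(h/2)| = 2.450e-02; gap |A(h/2) − A(h)| = 7.349e-02.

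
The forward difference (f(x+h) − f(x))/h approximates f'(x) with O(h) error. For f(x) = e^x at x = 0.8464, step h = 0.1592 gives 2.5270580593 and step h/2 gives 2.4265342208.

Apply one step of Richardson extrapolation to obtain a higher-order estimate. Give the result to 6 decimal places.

2.326010

Error is O(h^1); halving h shrinks it by 2^1 = 2.
2 × 2.4265342208 = 4.8530684416; 4.8530684416 − 2.5270580593 = 2.3260103823
Extrapolated: 2.3260103823 / 1 = 2.3260103823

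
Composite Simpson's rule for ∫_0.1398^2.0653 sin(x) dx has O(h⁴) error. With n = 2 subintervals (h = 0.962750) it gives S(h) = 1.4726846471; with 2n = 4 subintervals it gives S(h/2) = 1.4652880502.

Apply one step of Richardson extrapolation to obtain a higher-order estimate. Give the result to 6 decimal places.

r = 4: numerator weight 16, denominator 15.
16*1.4652880502 − 1.4726846471 = 21.9719241561
(16*1.4652880502 − 1.4726846471)/(16 − 1) = 1.4647949437

1.464795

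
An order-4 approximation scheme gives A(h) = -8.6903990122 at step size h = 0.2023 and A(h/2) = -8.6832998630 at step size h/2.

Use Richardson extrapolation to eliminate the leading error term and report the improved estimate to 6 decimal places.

Order 4 gives 2^r = 16 and 2^r − 1 = 15.
Numerator 16*A(h/2) − A(h) = 16*(-8.6832998630) − (-8.6903990122) = -130.2423987958
Divide by 2^4 − 1 = 15.
Extrapolated: (-130.2423987958) / 15 = -8.6828265864
Shift from A(h/2): +0.0004732766.

-8.682827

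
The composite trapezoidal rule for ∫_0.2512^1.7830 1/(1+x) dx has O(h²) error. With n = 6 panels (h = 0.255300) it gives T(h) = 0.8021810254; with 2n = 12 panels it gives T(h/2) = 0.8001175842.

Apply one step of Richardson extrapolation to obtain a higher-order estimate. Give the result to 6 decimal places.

r = 2, so 2^r = 4.
4 × 0.8001175842 = 3.2004703368; subtract 0.8021810254 → 2.3982893114
(4 × 0.8001175842 − 0.8021810254)/(4 − 1) = 0.7994297705

0.799430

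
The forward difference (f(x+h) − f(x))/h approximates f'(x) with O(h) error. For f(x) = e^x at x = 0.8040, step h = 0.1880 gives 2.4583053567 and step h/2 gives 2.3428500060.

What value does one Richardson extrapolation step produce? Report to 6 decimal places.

Order 1 gives 2^r = 2 and 2^r − 1 = 1.
2 × 2.3428500060 = 4.6857000120; subtract 2.4583053567 → 2.2273946553
Denominator 2 − 1 = 1.
(2 × 2.3428500060 − 2.4583053567)/(2 − 1) = 2.2273946553

2.227395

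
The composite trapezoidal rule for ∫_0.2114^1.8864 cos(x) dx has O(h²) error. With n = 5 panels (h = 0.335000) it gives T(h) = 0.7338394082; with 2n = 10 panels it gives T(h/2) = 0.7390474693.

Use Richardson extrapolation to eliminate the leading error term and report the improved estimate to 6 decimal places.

With r = 2 the leading error scales as h^2, so the weight is 2^2 = 4.
4*0.7390474693 = 2.9561898772; 2.9561898772 − 0.7338394082 = 2.2223504690
Denominator 4 − 1 = 3.
2.2223504690 ÷ 3 = 0.7407834897
Gap between inputs: 5.208e-03; correction applied: +0.0017360204.

0.740783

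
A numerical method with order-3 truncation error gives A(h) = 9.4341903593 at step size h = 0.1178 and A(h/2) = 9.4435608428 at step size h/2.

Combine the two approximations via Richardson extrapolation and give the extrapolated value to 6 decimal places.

9.444899

The method has order 3: 2^3 = 8.
8*9.4435608428 − 9.4341903593 = 66.1142963831
Denominator 8 − 1 = 7.
Result: 9.4448994833
Gap between inputs: 9.370e-03; correction applied: +0.0013386405.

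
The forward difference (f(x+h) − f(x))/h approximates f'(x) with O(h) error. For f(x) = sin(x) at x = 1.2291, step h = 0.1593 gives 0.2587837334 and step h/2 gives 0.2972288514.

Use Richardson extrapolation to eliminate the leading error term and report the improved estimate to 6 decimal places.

With r = 1 the leading error scales as h^1, so the weight is 2^1 = 2.
Top: 2(0.2972288514) − (0.2587837334) = 0.3356739694
Divide by 2^1 − 1 = 1.
(2 × 0.2972288514 − 0.2587837334)/(2 − 1) = 0.3356739694
Gap between inputs: 3.845e-02; correction applied: +0.0384451180.

0.335674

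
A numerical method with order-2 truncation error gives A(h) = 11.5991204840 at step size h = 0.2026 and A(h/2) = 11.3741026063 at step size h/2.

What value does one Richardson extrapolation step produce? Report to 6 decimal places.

11.299097

The method has order 2: 2^2 = 4.
4*11.3741026063 = 45.4964104252; 45.4964104252 − 11.5991204840 = 33.8972899412
33.8972899412 ÷ 3 = 11.2990966471
Shift from A(h/2): −0.0750059592.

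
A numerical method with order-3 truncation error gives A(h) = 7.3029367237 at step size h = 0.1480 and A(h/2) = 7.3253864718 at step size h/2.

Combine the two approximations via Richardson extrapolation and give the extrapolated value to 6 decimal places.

Method order is 3; weight 2^3 = 8.
8·7.3253864718 = 58.6030917744; subtract 7.3029367237 → 51.3001550507
(8·7.3253864718 − 7.3029367237)/(8 − 1) = 7.3285935787

7.328594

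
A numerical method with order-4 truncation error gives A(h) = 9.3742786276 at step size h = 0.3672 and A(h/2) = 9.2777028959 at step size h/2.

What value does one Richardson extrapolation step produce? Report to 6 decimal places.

9.271265

Order 4 gives 2^r = 16 and 2^r − 1 = 15.
2^4*A(h/2) = 148.4432463344; minus A(h) gives 139.0689677068.
Divide by 2^4 − 1 = 15.
139.0689677068 ÷ 15 = 9.2712645138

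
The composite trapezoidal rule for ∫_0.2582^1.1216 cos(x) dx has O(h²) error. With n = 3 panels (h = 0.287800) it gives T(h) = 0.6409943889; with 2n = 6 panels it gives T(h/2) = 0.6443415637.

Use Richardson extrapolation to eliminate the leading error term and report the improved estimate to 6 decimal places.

Method order is 2; weight 2^2 = 4.
4 × 0.6443415637 − 0.6409943889 = 1.9363718659
R = 1.9363718659/3 = 0.6454572886

0.645457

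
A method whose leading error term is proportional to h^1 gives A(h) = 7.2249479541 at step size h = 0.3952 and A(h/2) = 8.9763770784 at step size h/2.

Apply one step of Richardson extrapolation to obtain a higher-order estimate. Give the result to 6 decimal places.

10.727806

Leading term ∝ h^1; use weight 2 = 2^1.
A(h/2) − A(h) = 8.9763770784 − 7.2249479541 = 1.7514291243
Correction (A(h/2) − A(h))/(2 − 1) = 1.7514291243/1 = 1.7514291243
R = A(h/2) + (A(h/2) − A(h))/1 = 8.9763770784 + 1.7514291243 = 10.7278062027
Correction |R − A(h/2)| = 1.751e+00; gap |A(h/2) − A(h)| = 1.751e+00.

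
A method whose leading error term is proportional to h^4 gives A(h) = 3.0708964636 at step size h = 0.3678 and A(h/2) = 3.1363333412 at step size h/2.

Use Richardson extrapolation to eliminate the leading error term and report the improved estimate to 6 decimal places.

3.140696

r = 4, so 2^r = 16.
Top: 16(3.1363333412) − (3.0708964636) = 47.1104369956
R = 47.1104369956/15 = 3.1406957997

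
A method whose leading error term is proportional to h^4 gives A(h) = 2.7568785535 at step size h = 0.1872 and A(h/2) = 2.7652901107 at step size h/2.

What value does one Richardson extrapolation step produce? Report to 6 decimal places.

Leading term ∝ h^4; use weight 16 = 2^4.
2^4×A(h/2) = 44.2446417712; minus A(h) gives 41.4877632177.
(16×2.7652901107 − 2.7568785535)/(16 − 1) = 2.7658508812

2.765851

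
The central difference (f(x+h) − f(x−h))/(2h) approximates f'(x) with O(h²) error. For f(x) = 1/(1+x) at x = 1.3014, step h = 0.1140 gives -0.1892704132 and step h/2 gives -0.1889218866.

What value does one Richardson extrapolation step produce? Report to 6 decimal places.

-0.188806

Error is O(h^2); halving h shrinks it by 2^2 = 4.
Weighted: (-0.7556875464) − (-0.1892704132) = -0.5664171332
Divide by 2^2 − 1 = 3.
So the Richardson estimate is -0.1888057111.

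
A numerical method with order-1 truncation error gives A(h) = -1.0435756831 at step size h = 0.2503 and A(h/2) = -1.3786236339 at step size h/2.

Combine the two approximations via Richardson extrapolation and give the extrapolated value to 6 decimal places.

-1.713672

Order 1 gives 2^r = 2 and 2^r − 1 = 1.
Weighted: (-2.7572472678) − (-1.0435756831) = -1.7136715847
Denominator 2 − 1 = 1.
Result: -1.7136715847
Shift from A(h/2): −0.3350479508.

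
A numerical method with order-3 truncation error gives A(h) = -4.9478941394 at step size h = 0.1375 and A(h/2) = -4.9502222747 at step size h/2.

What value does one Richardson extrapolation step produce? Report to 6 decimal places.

The method has order 3: 2^3 = 8.
Weighted: (-39.6017781976) − (-4.9478941394) = -34.6538840582
Denominator 8 − 1 = 7.
Result: -4.9505548655
Shift from A(h/2): −0.0003325908.

-4.950555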